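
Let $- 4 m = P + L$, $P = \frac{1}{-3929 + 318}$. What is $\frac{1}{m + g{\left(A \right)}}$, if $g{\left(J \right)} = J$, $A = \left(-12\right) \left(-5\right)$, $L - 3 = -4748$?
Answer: $\frac{3611}{4500209} \approx 0.00080241$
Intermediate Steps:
$L = -4745$ ($L = 3 - 4748 = -4745$)
$P = - \frac{1}{3611}$ ($P = \frac{1}{-3611} = - \frac{1}{3611} \approx -0.00027693$)
$A = 60$
$m = \frac{4283549}{3611}$ ($m = - \frac{- \frac{1}{3611} - 4745}{4} = \left(- \frac{1}{4}\right) \left(- \frac{17134196}{3611}\right) = \frac{4283549}{3611} \approx 1186.3$)
$\frac{1}{m + g{\left(A \right)}} = \frac{1}{\frac{4283549}{3611} + 60} = \frac{1}{\frac{4500209}{3611}} = \frac{3611}{4500209}$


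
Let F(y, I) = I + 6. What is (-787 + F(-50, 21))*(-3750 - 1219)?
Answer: 3776440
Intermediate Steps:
F(y, I) = 6 + I
(-787 + F(-50, 21))*(-3750 - 1219) = (-787 + (6 + 21))*(-3750 - 1219) = (-787 + 27)*(-4969) = -760*(-4969) = 3776440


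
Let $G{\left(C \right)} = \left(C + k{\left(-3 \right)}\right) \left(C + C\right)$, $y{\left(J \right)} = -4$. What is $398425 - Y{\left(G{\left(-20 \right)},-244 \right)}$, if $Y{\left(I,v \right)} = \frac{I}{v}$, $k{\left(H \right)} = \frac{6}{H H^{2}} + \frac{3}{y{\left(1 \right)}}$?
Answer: $\frac{437474425}{1098} \approx 3.9843 \cdot 10^{5}$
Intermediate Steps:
$k{\left(H \right)} = - \frac{3}{4} + \frac{6}{H^{3}}$ ($k{\left(H \right)} = \frac{6}{H H^{2}} + \frac{3}{-4} = \frac{6}{H^{3}} + 3 \left(- \frac{1}{4}\right) = \frac{6}{H^{3}} - \frac{3}{4} = - \frac{3}{4} + \frac{6}{H^{3}}$)
$G{\left(C \right)} = 2 C \left(- \frac{35}{36} + C\right)$ ($G{\left(C \right)} = \left(C - \left(\frac{3}{4} - \frac{6}{-27}\right)\right) \left(C + C\right) = \left(C + \left(- \frac{3}{4} + 6 \left(- \frac{1}{27}\right)\right)\right) 2 C = \left(C - \frac{35}{36}\right) 2 C = \left(- \frac{35}{36} + C\right) 2 C = 2 C \left(- \frac{35}{36} + C\right)$)
$398425 - Y{\left(G{\left(-20 \right)},-244 \right)} = 398425 - \frac{\frac{1}{18} \left(-20\right) \left(-35 + 36 \left(-20\right)\right)}{-244} = 398425 - \frac{1}{18} \left(-20\right) \left(-35 - 720\right) \left(- \frac{1}{244}\right) = 398425 - \frac{1}{18} \left(-20\right) \left(-755\right) \left(- \frac{1}{244}\right) = 398425 - \frac{7550}{9} \left(- \frac{1}{244}\right) = 398425 - - \frac{3775}{1098} = 398425 + \frac{3775}{1098} = \frac{437474425}{1098}$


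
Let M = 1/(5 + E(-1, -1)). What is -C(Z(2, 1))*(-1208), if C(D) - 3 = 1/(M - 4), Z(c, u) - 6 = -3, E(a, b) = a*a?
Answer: 76104/23 ≈ 3308.9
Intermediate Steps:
E(a, b) = a**2
Z(c, u) = 3 (Z(c, u) = 6 - 3 = 3)
M = 1/6 (M = 1/(5 + (-1)**2) = 1/(5 + 1) = 1/6 ≈ 0.16667)
C(D) = 63/23 (C(D) = 3 + 1/(1/6 - 4) = 3 + 1/(-23/6) = 3 - 6/23 = 63/23)
-C(Z(2, 1))*(-1208) = -1*63/23*(-1208) = -63/23*(-1208) = 76104/23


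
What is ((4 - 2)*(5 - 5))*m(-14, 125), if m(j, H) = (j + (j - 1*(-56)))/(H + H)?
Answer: 0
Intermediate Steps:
m(j, H) = (56 + 2*j)/(2*H) (m(j, H) = (j + (j + 56))/((2*H)) = (j + (56 + j))*(1/(2*H)) = (56 + 2*j)*(1/(2*H)) = (56 + 2*j)/(2*H))
((4 - 2)*(5 - 5))*m(-14, 125) = ((4 - 2)*(5 - 5))*((28 - 14)/125) = (2*0)*((1/125)*14) = 0*(14/125) = 0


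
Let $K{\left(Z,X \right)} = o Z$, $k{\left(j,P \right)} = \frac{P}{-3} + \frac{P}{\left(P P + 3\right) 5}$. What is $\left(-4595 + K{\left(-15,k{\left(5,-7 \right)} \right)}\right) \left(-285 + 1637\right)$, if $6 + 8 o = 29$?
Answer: $-6270745$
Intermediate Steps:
$o = \frac{23}{8}$ ($o = - \frac{3}{4} + \frac{1}{8} \cdot 29 = - \frac{3}{4} + \frac{29}{8} = \frac{23}{8} \approx 2.875$)
$k{\left(j,P \right)} = - \frac{P}{3} + \frac{P}{15 + 5 P^{2}}$ ($k{\left(j,P \right)} = P \left(- \frac{1}{3}\right) + \frac{P}{\left(P^{2} + 3\right) 5} = - \frac{P}{3} + \frac{P}{\left(3 + P^{2}\right) 5} = - \frac{P}{3} + \frac{P}{15 + 5 P^{2}}$)
$K{\left(Z,X \right)} = \frac{23 Z}{8}$
$\left(-4595 + K{\left(-15,k{\left(5,-7 \right)} \right)}\right) \left(-285 + 1637\right) = \left(-4595 + \frac{23}{8} \left(-15\right)\right) \left(-285 + 1637\right) = \left(-4595 - \frac{345}{8}\right) 1352 = \left(- \frac{37105}{8}\right) 1352 = -6270745$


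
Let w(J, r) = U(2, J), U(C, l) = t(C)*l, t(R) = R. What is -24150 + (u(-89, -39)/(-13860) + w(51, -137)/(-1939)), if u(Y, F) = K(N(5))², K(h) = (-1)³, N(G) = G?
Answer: -13245337891/548460 ≈ -24150.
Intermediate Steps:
K(h) = -1
U(C, l) = C*l
u(Y, F) = 1 (u(Y, F) = (-1)² = 1)
w(J, r) = 2*J
-24150 + (u(-89, -39)/(-13860) + w(51, -137)/(-1939)) = -24150 + (1/(-13860) + (2*51)/(-1939)) = -24150 + (1*(-1/13860) + 102*(-1/1939)) = -24150 + (-1/13860 - 102/1939) = -24150 - 28891/548460 = -13245337891/548460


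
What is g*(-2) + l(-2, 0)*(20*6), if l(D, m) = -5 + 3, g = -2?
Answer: -236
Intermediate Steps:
l(D, m) = -2
g*(-2) + l(-2, 0)*(20*6) = -2*(-2) - 40*6 = 4 - 2*120 = 4 - 240 = -236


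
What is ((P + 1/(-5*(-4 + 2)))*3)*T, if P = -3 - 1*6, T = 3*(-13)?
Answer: 10413/10 ≈ 1041.3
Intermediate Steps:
T = -39
P = -9 (P = -3 - 6 = -9)
((P + 1/(-5*(-4 + 2)))*3)*T = ((-9 + 1/(-5*(-4 + 2)))*3)*(-39) = ((-9 + 1/(-5*(-2)))*3)*(-39) = ((-9 + 1/10)*3)*(-39) = -89/10*3*(-39) = -267/10*(-39) = 10413/10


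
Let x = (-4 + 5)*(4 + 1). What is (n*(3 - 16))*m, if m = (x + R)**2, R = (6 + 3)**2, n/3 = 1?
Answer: -288444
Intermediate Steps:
n = 3 (n = 3*1 = 3)
x = 5 (x = 1*5 = 5)
R = 81 (R = 9**2 = 81)
m = 7396 (m = (5 + 81)**2 = 86**2 = 7396)
(n*(3 - 16))*m = (3*(3 - 16))*7396 = (3*(-13))*7396 = -39*7396 = -288444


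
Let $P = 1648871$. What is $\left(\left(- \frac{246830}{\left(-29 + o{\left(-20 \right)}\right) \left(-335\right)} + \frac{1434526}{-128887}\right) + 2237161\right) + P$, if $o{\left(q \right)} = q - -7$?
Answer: $\frac{704703422286385}{181344009} \approx 3.886 \cdot 10^{6}$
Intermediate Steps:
$o{\left(q \right)} = 7 + q$ ($o{\left(q \right)} = q + 7 = 7 + q$)
$\left(\left(- \frac{246830}{\left(-29 + o{\left(-20 \right)}\right) \left(-335\right)} + \frac{1434526}{-128887}\right) + 2237161\right) + P = \left(\left(- \frac{246830}{\left(-29 + \left(7 - 20\right)\right) \left(-335\right)} + \frac{1434526}{-128887}\right) + 2237161\right) + 1648871 = \left(\left(- \frac{246830}{\left(-29 - 13\right) \left(-335\right)} + 1434526 \left(- \frac{1}{128887}\right)\right) + 2237161\right) + 1648871 = \left(\left(- \frac{246830}{\left(-42\right) \left(-335\right)} - \frac{1434526}{128887}\right) + 2237161\right) + 1648871 = \left(\left(- \frac{246830}{14070} - \frac{1434526}{128887}\right) + 2237161\right) + 1648871 = \left(\left(\left(-246830\right) \frac{1}{14070} - \frac{1434526}{128887}\right) + 2237161\right) + 1648871 = \left(\left(- \frac{24683}{1407} - \frac{1434526}{128887}\right) + 2237161\right) + 1648871 = \left(- \frac{5199695903}{181344009} + 2237161\right) + 1648871 = \frac{405690544822546}{181344009} + 1648871 = \frac{704703422286385}{181344009}$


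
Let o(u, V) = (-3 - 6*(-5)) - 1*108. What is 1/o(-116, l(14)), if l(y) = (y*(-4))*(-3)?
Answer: -1/81 ≈ -0.012346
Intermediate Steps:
l(y) = 12*y (l(y) = -4*y*(-3) = 12*y)
o(u, V) = -81 (o(u, V) = (-3 + 30) - 108 = 27 - 108 = -81)
1/o(-116, l(14)) = 1/(-81) = -1/81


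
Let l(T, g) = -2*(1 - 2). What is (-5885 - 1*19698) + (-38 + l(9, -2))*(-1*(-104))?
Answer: -29327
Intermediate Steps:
l(T, g) = 2 (l(T, g) = -2*(-1) = 2)
(-5885 - 1*19698) + (-38 + l(9, -2))*(-1*(-104)) = (-5885 - 1*19698) + (-38 + 2)*(-1*(-104)) = (-5885 - 19698) - 36*104 = -25583 - 3744 = -29327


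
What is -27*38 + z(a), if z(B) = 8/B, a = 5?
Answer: -5122/5 ≈ -1024.4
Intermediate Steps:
-27*38 + z(a) = -27*38 + 8/5 = -1026 + 8*(1/5) = -1026 + 8/5 = -5122/5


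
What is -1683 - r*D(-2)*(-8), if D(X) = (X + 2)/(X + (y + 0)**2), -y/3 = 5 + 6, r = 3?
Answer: -1683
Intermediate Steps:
y = -33 (y = -3*(5 + 6) = -3*11 = -33)
D(X) = (2 + X)/(1089 + X) (D(X) = (X + 2)/(X + (-33 + 0)**2) = (2 + X)/(X + (-33)**2) = (2 + X)/(X + 1089) = (2 + X)/(1089 + X))
-1683 - r*D(-2)*(-8) = -1683 - 3*((2 - 2)/(1089 - 2))*(-8) = -1683 - 3*(0/1087)*(-8) = -1683 - 3*((1/1087)*0)*(-8) = -1683 - 3*0*(-8) = -1683 - 0*(-8) = -1683 - 1*0 = -1683 + 0 = -1683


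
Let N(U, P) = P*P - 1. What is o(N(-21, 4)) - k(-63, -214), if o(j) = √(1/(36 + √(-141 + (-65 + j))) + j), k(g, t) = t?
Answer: 214 + √((541 + 15*I*√191)/(36 + I*√191)) ≈ 217.88 - 0.0011989*I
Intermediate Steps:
N(U, P) = -1 + P² (N(U, P) = P² - 1 = -1 + P²)
o(j) = √(j + 1/(36 + √(-206 + j))) (o(j) = √(1/(36 + √(-206 + j)) + j) = √(j + 1/(36 + √(-206 + j))))
o(N(-21, 4)) - k(-63, -214) = √((1 + (-1 + 4²)*(36 + √(-206 + (-1 + 4²))))/(36 + √(-206 + (-1 + 4²)))) - 1*(-214) = √((1 + (-1 + 16)*(36 + √(-206 + (-1 + 16))))/(36 + √(-206 + (-1 + 16)))) + 214 = √((1 + 15*(36 + √(-206 + 15)))/(36 + √(-206 + 15))) + 214 = √((1 + 15*(36 + √(-191)))/(36 + √(-191))) + 214 = √((1 + 15*(36 + I*√191))/(36 + I*√191)) + 214 = √((1 + (540 + 15*I*√191))/(36 + I*√191)) + 214 = √((541 + 15*I*√191)/(36 + I*√191)) + 214 = 214 + √((541 + 15*I*√191)/(36 + I*√191))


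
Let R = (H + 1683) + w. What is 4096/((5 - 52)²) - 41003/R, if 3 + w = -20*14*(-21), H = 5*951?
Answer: -40133387/27203835 ≈ -1.4753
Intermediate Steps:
H = 4755
w = 5877 (w = -3 - 20*14*(-21) = -3 - 280*(-21) = -3 + 5880 = 5877)
R = 12315 (R = (4755 + 1683) + 5877 = 6438 + 5877 = 12315)
4096/((5 - 52)²) - 41003/R = 4096/((5 - 52)²) - 41003/12315 = 4096/((-47)²) - 41003*1/12315 = 4096/2209 - 41003/12315 = -40133387/27203835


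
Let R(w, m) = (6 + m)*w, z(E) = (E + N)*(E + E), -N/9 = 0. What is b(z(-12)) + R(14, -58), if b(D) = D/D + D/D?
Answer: -726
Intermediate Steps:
N = 0 (N = -9*0 = 0)
z(E) = 2*E**2 (z(E) = (E + 0)*(E + E) = E*(2*E) = 2*E**2)
b(D) = 2 (b(D) = 1 + 1 = 2)
R(w, m) = w*(6 + m)
b(z(-12)) + R(14, -58) = 2 + 14*(6 - 58) = 2 + 14*(-52) = 2 - 728 = -726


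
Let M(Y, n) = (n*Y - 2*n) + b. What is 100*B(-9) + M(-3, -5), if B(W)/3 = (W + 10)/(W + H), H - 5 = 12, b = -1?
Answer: 123/2 ≈ 61.500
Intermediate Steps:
H = 17 (H = 5 + 12 = 17)
B(W) = 3*(10 + W)/(17 + W) (B(W) = 3*((W + 10)/(W + 17)) = 3*((10 + W)/(17 + W)) = 3*(10 + W)/(17 + W))
M(Y, n) = -1 - 2*n + Y*n (M(Y, n) = (n*Y - 2*n) - 1 = (Y*n - 2*n) - 1 = (-2*n + Y*n) - 1 = -1 - 2*n + Y*n)
100*B(-9) + M(-3, -5) = 100*(3*(10 - 9)/(17 - 9)) + (-1 - 2*(-5) - 3*(-5)) = 100*(3*1/8) + (-1 + 10 + 15) = 100*(3*(1/8)*1) + 24 = 100*(3/8) + 24 = 75/2 + 24 = 123/2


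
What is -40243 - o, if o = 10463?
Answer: -50706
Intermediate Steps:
-40243 - o = -40243 - 1*10463 = -40243 - 10463 = -50706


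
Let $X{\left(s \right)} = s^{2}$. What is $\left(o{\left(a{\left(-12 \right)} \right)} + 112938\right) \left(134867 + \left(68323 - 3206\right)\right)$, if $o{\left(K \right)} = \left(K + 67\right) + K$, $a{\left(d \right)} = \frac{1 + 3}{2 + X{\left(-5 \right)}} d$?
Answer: $\frac{203386327792}{9} \approx 2.2598 \cdot 10^{10}$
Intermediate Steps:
$a{\left(d \right)} = \frac{4 d}{27}$ ($a{\left(d \right)} = \frac{1 + 3}{2 + \left(-5\right)^{2}} d = \frac{4}{2 + 25} d = \frac{4}{27} d = 4 \cdot \frac{1}{27} d = \frac{4 d}{27}$)
$o{\left(K \right)} = 67 + 2 K$ ($o{\left(K \right)} = \left(67 + K\right) + K = 67 + 2 K$)
$\left(o{\left(a{\left(-12 \right)} \right)} + 112938\right) \left(134867 + \left(68323 - 3206\right)\right) = \left(\left(67 + 2 \cdot \frac{4}{27} \left(-12\right)\right) + 112938\right) \left(134867 + \left(68323 - 3206\right)\right) = \left(\left(67 + 2 \left(- \frac{16}{9}\right)\right) + 112938\right) \left(134867 + 65117\right) = \left(\left(67 - \frac{32}{9}\right) + 112938\right) 199984 = \left(\frac{571}{9} + 112938\right) 199984 = \frac{1017013}{9} \cdot 199984 = \frac{203386327792}{9}$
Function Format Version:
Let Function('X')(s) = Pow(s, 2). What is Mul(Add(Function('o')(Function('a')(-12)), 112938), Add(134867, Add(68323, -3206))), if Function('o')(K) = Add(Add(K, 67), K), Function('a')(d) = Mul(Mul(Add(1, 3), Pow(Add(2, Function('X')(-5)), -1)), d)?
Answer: Rational(203386327792, 9) ≈ 2.2598e+10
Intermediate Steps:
Function('a')(d) = Mul(Rational(4, 27), d) (Function('a')(d) = Mul(Mul(Add(1, 3), Pow(Add(2, Pow(-5, 2)), -1)), d) = Mul(Mul(4, Pow(Add(2, 25), -1)), d) = Mul(Mul(4, Pow(27, -1)), d) = Mul(Mul(4, Rational(1, 27)), d) = Mul(Rational(4, 27), d))
Function('o')(K) = Add(67, Mul(2, K)) (Function('o')(K) = Add(Add(67, K), K) = Add(67, Mul(2, K)))
Mul(Add(Function('o')(Function('a')(-12)), 112938), Add(134867, Add(68323, -3206))) = Mul(Add(Add(67, Mul(2, Mul(Rational(4, 27), -12))), 112938), Add(134867, Add(68323, -3206))) = Mul(Add(Add(67, Mul(2, Rational(-16, 9))), 112938), Add(134867, 65117)) = Mul(Add(Add(67, Rational(-32, 9)), 112938), 199984) = Mul(Add(Rational(571, 9), 112938), 199984) = Mul(Rational(1017013, 9), 199984) = Rational(203386327792, 9)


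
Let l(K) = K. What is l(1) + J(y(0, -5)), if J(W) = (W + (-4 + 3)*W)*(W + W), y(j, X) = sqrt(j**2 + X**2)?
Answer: 1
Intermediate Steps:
y(j, X) = sqrt(X**2 + j**2)
J(W) = 0 (J(W) = (W - W)*(2*W) = 0*(2*W) = 0)
l(1) + J(y(0, -5)) = 1 + 0 = 1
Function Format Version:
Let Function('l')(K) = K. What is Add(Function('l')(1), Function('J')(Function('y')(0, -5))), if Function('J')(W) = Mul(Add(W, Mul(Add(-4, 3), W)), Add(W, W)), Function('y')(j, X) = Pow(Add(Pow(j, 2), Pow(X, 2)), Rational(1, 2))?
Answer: 1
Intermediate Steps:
Function('y')(j, X) = Pow(Add(Pow(X, 2), Pow(j, 2)), Rational(1, 2))
Function('J')(W) = 0 (Function('J')(W) = Mul(Add(W, Mul(-1, W)), Mul(2, W)) = Mul(0, Mul(2, W)) = 0)
Add(Function('l')(1), Function('J')(Function('y')(0, -5))) = Add(1, 0) = 1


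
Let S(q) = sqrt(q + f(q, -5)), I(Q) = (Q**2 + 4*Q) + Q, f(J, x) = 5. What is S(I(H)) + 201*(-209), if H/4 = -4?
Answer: -42009 + sqrt(181) ≈ -41996.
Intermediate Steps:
H = -16 (H = 4*(-4) = -16)
I(Q) = Q**2 + 5*Q
S(q) = sqrt(5 + q) (S(q) = sqrt(q + 5) = sqrt(5 + q))
S(I(H)) + 201*(-209) = sqrt(5 - 16*(5 - 16)) + 201*(-209) = sqrt(5 - 16*(-11)) - 42009 = sqrt(5 + 176) - 42009 = sqrt(181) - 42009 = -42009 + sqrt(181)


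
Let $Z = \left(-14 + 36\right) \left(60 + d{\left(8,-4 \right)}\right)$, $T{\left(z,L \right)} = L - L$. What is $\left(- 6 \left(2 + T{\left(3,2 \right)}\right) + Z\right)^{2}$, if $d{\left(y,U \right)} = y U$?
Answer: $364816$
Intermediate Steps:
$T{\left(z,L \right)} = 0$
$d{\left(y,U \right)} = U y$
$Z = 616$ ($Z = \left(-14 + 36\right) \left(60 - 32\right) = 22 \left(60 - 32\right) = 22 \cdot 28 = 616$)
$\left(- 6 \left(2 + T{\left(3,2 \right)}\right) + Z\right)^{2} = \left(- 6 \left(2 + 0\right) + 616\right)^{2} = \left(\left(-6\right) 2 + 616\right)^{2} = \left(-12 + 616\right)^{2} = 604^{2} = 364816$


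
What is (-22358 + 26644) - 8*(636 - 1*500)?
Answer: 3198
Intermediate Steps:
(-22358 + 26644) - 8*(636 - 1*500) = 4286 - 8*(636 - 500) = 4286 - 8*136 = 4286 - 1088 = 3198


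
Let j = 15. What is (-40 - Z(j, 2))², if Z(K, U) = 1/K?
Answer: 361201/225 ≈ 1605.3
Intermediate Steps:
(-40 - Z(j, 2))² = (-40 - 1/15)² = (-601/15)² = 361201/225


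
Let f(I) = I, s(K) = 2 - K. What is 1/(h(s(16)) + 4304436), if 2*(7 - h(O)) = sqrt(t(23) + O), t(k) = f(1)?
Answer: 1324444/5700993704693 + 2*I*sqrt(13)/74112918161009 ≈ 2.3232e-7 + 9.7299e-14*I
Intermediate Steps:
t(k) = 1
h(O) = 7 - sqrt(1 + O)/2
1/(h(s(16)) + 4304436) = 1/((7 - sqrt(1 + (2 - 1*16))/2) + 4304436) = 1/((7 - sqrt(1 + (2 - 16))/2) + 4304436) = 1/((7 - sqrt(1 - 14)/2) + 4304436) = 1/((7 - I*sqrt(13)/2) + 4304436) = 1/(4304443 - I*sqrt(13)/2)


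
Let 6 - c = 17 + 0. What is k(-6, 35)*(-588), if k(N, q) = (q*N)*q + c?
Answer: 4328268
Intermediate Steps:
c = -11 (c = 6 - (17 + 0) = 6 - 1*17 = 6 - 17 = -11)
k(N, q) = -11 + N*q² (k(N, q) = (q*N)*q - 11 = (N*q)*q - 11 = N*q² - 11 = -11 + N*q²)
k(-6, 35)*(-588) = (-11 - 6*35²)*(-588) = (-11 - 6*1225)*(-588) = (-11 - 7350)*(-588) = -7361*(-588) = 4328268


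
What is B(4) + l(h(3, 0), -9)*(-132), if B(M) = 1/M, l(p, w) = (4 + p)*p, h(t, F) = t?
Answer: -11087/4 ≈ -2771.8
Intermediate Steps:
l(p, w) = p*(4 + p)
B(4) + l(h(3, 0), -9)*(-132) = 1/4 + (3*(4 + 3))*(-132) = ¼ + (3*7)*(-132) = ¼ + 21*(-132) = ¼ - 2772 = -11087/4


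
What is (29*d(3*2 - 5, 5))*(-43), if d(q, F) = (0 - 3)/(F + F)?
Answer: 3741/10 ≈ 374.10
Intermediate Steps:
d(q, F) = -3/(2*F) (d(q, F) = -3*1/(2*F) = -3/(2*F))
(29*d(3*2 - 5, 5))*(-43) = (29*(-3/2/5))*(-43) = (29*(-3/2*⅕))*(-43) = (29*(-3/10))*(-43) = -87/10*(-43) = 3741/10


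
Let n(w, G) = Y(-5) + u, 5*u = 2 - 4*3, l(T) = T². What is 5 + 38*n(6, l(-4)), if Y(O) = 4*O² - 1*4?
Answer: 3577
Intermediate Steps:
Y(O) = -4 + 4*O² (Y(O) = 4*O² - 4 = -4 + 4*O²)
u = -2 (u = (2 - 4*3)/5 = (2 - 12)/5 = (⅕)*(-10) = -2)
n(w, G) = 94 (n(w, G) = (-4 + 4*(-5)²) - 2 = (-4 + 4*25) - 2 = (-4 + 100) - 2 = 96 - 2 = 94)
5 + 38*n(6, l(-4)) = 5 + 38*94 = 5 + 3572 = 3577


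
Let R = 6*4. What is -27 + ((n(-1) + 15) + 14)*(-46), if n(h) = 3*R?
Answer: -4673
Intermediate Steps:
R = 24
n(h) = 72 (n(h) = 3*24 = 72)
-27 + ((n(-1) + 15) + 14)*(-46) = -27 + ((72 + 15) + 14)*(-46) = -27 + (87 + 14)*(-46) = -27 + 101*(-46) = -27 - 4646 = -4673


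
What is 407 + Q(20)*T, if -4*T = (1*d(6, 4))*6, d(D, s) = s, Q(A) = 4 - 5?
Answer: 413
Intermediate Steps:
Q(A) = -1
T = -6 (T = -1*4*6/4 = -6 ≈ -6.0000)
407 + Q(20)*T = 407 - 1*(-6) = 407 + 6 = 413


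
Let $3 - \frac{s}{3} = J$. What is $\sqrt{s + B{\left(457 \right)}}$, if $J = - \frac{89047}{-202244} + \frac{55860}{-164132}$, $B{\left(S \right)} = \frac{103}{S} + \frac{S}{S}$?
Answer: $\frac{7 \sqrt{14864514413109369708635}}{270892562126} \approx 3.1505$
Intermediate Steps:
$B{\left(S \right)} = 1 + \frac{103}{S}$ ($B{\left(S \right)} = \frac{103}{S} + 1 = 1 + \frac{103}{S}$)
$J = \frac{118504013}{1185525436}$ ($J = \left(-89047\right) \left(- \frac{1}{202244}\right) + 55860 \left(- \frac{1}{164132}\right) = \frac{12721}{28892} - \frac{13965}{41033} = \frac{118504013}{1185525436} \approx 0.099959$)
$s = \frac{10314216885}{1185525436}$ ($s = 9 - \frac{355512039}{1185525436} = \frac{10314216885}{1185525436} \approx 8.7001$)
$\sqrt{s + B{\left(457 \right)}} = \sqrt{\frac{10314216885}{1185525436} + \frac{103 + 457}{457}} = \sqrt{\frac{10314216885}{1185525436} + \frac{1}{457} \cdot 560} = \sqrt{\frac{10314216885}{1185525436} + \frac{560}{457}} = \sqrt{\frac{5377491360605}{541785124252}} = \frac{7 \sqrt{14864514413109369708635}}{270892562126}$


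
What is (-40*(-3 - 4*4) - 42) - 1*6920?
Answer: -6202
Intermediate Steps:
(-40*(-3 - 4*4) - 42) - 1*6920 = (-40*(-3 - 16) - 42) - 6920 = (-40*(-19) - 42) - 6920 = (760 - 42) - 6920 = 718 - 6920 = -6202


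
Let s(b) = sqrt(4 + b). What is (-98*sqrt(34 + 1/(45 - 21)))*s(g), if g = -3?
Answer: -49*sqrt(4902)/6 ≈ -571.78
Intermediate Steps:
(-98*sqrt(34 + 1/(45 - 21)))*s(g) = (-98*sqrt(34 + 1/(45 - 21)))*sqrt(4 - 3) = (-98*sqrt(34 + 1/24))*sqrt(1) = -98*sqrt(34 + 1/24)*1 = -49*sqrt(4902)/6*1 = -49*sqrt(4902)/6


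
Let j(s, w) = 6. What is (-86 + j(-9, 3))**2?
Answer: 6400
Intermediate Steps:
(-86 + j(-9, 3))**2 = (-86 + 6)**2 = (-80)**2 = 6400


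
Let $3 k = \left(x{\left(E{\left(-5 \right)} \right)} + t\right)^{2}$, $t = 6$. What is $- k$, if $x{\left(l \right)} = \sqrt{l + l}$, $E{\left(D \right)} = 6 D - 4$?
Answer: $\frac{32}{3} - 8 i \sqrt{17} \approx 10.667 - 32.985 i$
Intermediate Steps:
$E{\left(D \right)} = -4 + 6 D$
$x{\left(l \right)} = \sqrt{2} \sqrt{l}$ ($x{\left(l \right)} = \sqrt{2 l} = \sqrt{2} \sqrt{l}$)
$k = \frac{\left(6 + 2 i \sqrt{17}\right)^{2}}{3}$ ($k = \frac{\left(\sqrt{2} \sqrt{-4 + 6 \left(-5\right)} + 6\right)^{2}}{3} = \frac{\left(\sqrt{2} \sqrt{-4 - 30} + 6\right)^{2}}{3} = \frac{\left(\sqrt{2} \sqrt{-34} + 6\right)^{2}}{3} = \frac{\left(\sqrt{2} i \sqrt{34} + 6\right)^{2}}{3} = \frac{\left(2 i \sqrt{17} + 6\right)^{2}}{3} = \frac{\left(6 + 2 i \sqrt{17}\right)^{2}}{3} \approx -10.667 + 32.985 i$)
$- k = - (- \frac{32}{3} + 8 i \sqrt{17}) = \frac{32}{3} - 8 i \sqrt{17}$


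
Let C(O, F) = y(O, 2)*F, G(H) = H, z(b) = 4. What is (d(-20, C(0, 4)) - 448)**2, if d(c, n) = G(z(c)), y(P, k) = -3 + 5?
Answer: 197136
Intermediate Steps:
y(P, k) = 2
C(O, F) = 2*F
d(c, n) = 4
(d(-20, C(0, 4)) - 448)**2 = (4 - 448)**2 = (-444)**2 = 197136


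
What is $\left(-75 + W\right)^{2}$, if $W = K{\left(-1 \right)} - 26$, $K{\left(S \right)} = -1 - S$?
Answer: $10201$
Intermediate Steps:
$W = -26$ ($W = \left(-1 - -1\right) - 26 = \left(-1 + 1\right) - 26 = 0 - 26 = -26$)
$\left(-75 + W\right)^{2} = \left(-75 - 26\right)^{2} = \left(-101\right)^{2} = 10201$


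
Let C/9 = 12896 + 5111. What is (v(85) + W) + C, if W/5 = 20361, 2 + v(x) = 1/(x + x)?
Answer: 44857221/170 ≈ 2.6387e+5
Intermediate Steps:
v(x) = -2 + 1/(2*x) (v(x) = -2 + 1/(x + x) = -2 + 1/(2*x))
W = 101805 (W = 5*20361 = 101805)
C = 162063 (C = 9*(12896 + 5111) = 9*18007 = 162063)
(v(85) + W) + C = ((-2 + (1/2)/85) + 101805) + 162063 = ((-2 + (1/2)*(1/85)) + 101805) + 162063 = ((-2 + 1/170) + 101805) + 162063 = (-339/170 + 101805) + 162063 = 17306511/170 + 162063 = 44857221/170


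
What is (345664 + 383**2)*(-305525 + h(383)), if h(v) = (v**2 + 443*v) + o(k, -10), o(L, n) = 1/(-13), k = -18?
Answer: 69337088284/13 ≈ 5.3336e+9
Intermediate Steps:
o(L, n) = -1/13
h(v) = -1/13 + v**2 + 443*v (h(v) = (v**2 + 443*v) - 1/13 = -1/13 + v**2 + 443*v)
(345664 + 383**2)*(-305525 + h(383)) = (345664 + 383**2)*(-305525 + (-1/13 + 383**2 + 443*383)) = (345664 + 146689)*(-305525 + (-1/13 + 146689 + 169669)) = 492353*(-305525 + 4112653/13) = 492353*(140828/13) = 69337088284/13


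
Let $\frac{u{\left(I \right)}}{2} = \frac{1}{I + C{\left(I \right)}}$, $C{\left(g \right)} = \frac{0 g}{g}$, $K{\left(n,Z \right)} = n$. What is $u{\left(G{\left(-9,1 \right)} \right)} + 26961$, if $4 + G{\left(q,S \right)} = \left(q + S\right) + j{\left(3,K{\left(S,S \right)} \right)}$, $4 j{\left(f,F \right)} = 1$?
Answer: $\frac{1267159}{47} \approx 26961.0$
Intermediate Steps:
$j{\left(f,F \right)} = \frac{1}{4}$ ($j{\left(f,F \right)} = \frac{1}{4} \cdot 1 = \frac{1}{4}$)
$G{\left(q,S \right)} = - \frac{15}{4} + S + q$ ($G{\left(q,S \right)} = -4 + \left(\left(q + S\right) + \frac{1}{4}\right) = -4 + \left(\left(S + q\right) + \frac{1}{4}\right) = -4 + \left(\frac{1}{4} + S + q\right) = - \frac{15}{4} + S + q$)
$C{\left(g \right)} = 0$ ($C{\left(g \right)} = \frac{0}{g} = 0$)
$u{\left(I \right)} = \frac{2}{I}$ ($u{\left(I \right)} = \frac{2}{I + 0} = \frac{2}{I}$)
$u{\left(G{\left(-9,1 \right)} \right)} + 26961 = \frac{2}{- \frac{15}{4} + 1 - 9} + 26961 = \frac{2}{- \frac{47}{4}} + 26961 = 2 \left(- \frac{4}{47}\right) + 26961 = - \frac{8}{47} + 26961 = \frac{1267159}{47}$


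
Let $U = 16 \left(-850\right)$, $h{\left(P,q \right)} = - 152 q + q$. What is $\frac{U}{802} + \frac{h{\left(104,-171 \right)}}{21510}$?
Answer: $- \frac{15101531}{958390} \approx -15.757$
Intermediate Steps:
$h{\left(P,q \right)} = - 151 q$
$U = -13600$
$\frac{U}{802} + \frac{h{\left(104,-171 \right)}}{21510} = - \frac{13600}{802} + \frac{\left(-151\right) \left(-171\right)}{21510} = \left(-13600\right) \frac{1}{802} + 25821 \cdot \frac{1}{21510} = - \frac{6800}{401} + \frac{2869}{2390} = - \frac{15101531}{958390}$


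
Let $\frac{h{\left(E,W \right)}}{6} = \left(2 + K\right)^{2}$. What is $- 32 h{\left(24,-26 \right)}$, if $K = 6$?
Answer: $-12288$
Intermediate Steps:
$h{\left(E,W \right)} = 384$ ($h{\left(E,W \right)} = 6 \left(2 + 6\right)^{2} = 6 \cdot 8^{2} = 6 \cdot 64 = 384$)
$- 32 h{\left(24,-26 \right)} = \left(-32\right) 384 = -12288$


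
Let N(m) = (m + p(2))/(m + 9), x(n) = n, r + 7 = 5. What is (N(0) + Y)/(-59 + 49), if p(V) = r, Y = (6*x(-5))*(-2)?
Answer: -269/45 ≈ -5.9778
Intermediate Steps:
r = -2 (r = -7 + 5 = -2)
Y = 60 (Y = (6*(-5))*(-2) = -30*(-2) = 60)
p(V) = -2
N(m) = (-2 + m)/(9 + m) (N(m) = (m - 2)/(m + 9) = (-2 + m)/(9 + m))
(N(0) + Y)/(-59 + 49) = ((-2 + 0)/(9 + 0) + 60)/(-59 + 49) = (-2/9 + 60)/(-10) = ((⅑)*(-2) + 60)*(-⅒) = (-2/9 + 60)*(-⅒) = (538/9)*(-⅒) = -269/45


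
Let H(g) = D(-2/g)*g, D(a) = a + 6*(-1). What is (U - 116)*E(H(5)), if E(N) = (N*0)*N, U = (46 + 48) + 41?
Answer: 0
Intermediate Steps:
U = 135 (U = 94 + 41 = 135)
D(a) = -6 + a (D(a) = a - 6 = -6 + a)
H(g) = g*(-6 - 2/g) (H(g) = (-6 - 2/g)*g = g*(-6 - 2/g))
E(N) = 0 (E(N) = 0*N = 0)
(U - 116)*E(H(5)) = (135 - 116)*0 = 19*0 = 0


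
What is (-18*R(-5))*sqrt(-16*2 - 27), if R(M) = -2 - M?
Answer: -54*I*sqrt(59) ≈ -414.78*I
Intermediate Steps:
(-18*R(-5))*sqrt(-16*2 - 27) = (-18*(-2 - 1*(-5)))*sqrt(-16*2 - 27) = (-18*(-2 + 5))*sqrt(-32 - 27) = (-18*3)*sqrt(-59) = -54*I*sqrt(59)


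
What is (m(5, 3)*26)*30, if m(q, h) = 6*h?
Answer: 14040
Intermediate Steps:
(m(5, 3)*26)*30 = ((6*3)*26)*30 = (18*26)*30 = 468*30 = 14040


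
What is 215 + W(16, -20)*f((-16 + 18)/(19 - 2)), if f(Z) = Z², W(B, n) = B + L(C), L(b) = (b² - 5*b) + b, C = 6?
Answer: 62247/289 ≈ 215.39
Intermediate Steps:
L(b) = b² - 4*b
W(B, n) = 12 + B (W(B, n) = B + 6*(-4 + 6) = B + 6*2 = B + 12 = 12 + B)
215 + W(16, -20)*f((-16 + 18)/(19 - 2)) = 215 + (12 + 16)*((-16 + 18)/(19 - 2))² = 215 + 28*(2/17)² = 215 + 28*(4/289) = 215 + 112/289 = 62247/289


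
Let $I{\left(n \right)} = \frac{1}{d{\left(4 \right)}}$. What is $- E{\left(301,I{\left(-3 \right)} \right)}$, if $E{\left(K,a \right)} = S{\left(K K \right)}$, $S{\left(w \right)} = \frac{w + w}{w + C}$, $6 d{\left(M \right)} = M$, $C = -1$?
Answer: $- \frac{90601}{45300} \approx -2.0$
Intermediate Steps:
$d{\left(M \right)} = \frac{M}{6}$
$S{\left(w \right)} = \frac{2 w}{-1 + w}$ ($S{\left(w \right)} = \frac{w + w}{w - 1} = \frac{2 w}{-1 + w}$)
$I{\left(n \right)} = \frac{3}{2}$ ($I{\left(n \right)} = \frac{1}{\frac{1}{6} \cdot 4} = \frac{1}{\frac{2}{3}} = \frac{3}{2}$)
$E{\left(K,a \right)} = \frac{2 K^{2}}{-1 + K^{2}}$ ($E{\left(K,a \right)} = \frac{2 K K}{-1 + K K} = \frac{2 K^{2}}{-1 + K^{2}}$)
$- E{\left(301,I{\left(-3 \right)} \right)} = - \frac{2 \cdot 301^{2}}{-1 + 301^{2}} = - \frac{2 \cdot 90601}{-1 + 90601} = - \frac{2 \cdot 90601}{90600} = \left(-1\right) \frac{90601}{45300} = - \frac{90601}{45300}$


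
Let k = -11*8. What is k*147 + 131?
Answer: -12805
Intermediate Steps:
k = -88
k*147 + 131 = -88*147 + 131 = -12936 + 131 = -12805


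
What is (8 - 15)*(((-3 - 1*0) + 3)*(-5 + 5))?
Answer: 0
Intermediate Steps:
(8 - 15)*(((-3 - 1*0) + 3)*(-5 + 5)) = -7*((-3 + 0) + 3)*0 = -7*(-3 + 3)*0 = -0*0 = -7*0 = 0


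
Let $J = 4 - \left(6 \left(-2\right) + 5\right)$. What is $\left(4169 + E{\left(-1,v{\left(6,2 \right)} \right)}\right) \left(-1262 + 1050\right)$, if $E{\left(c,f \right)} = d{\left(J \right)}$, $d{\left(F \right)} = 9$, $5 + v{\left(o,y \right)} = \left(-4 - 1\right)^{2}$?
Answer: $-885736$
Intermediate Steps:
$J = 11$ ($J = 4 - \left(-12 + 5\right) = 4 - -7 = 4 + 7 = 11$)
$v{\left(o,y \right)} = 20$ ($v{\left(o,y \right)} = -5 + \left(-4 - 1\right)^{2} = -5 + \left(-5\right)^{2} = -5 + 25 = 20$)
$E{\left(c,f \right)} = 9$
$\left(4169 + E{\left(-1,v{\left(6,2 \right)} \right)}\right) \left(-1262 + 1050\right) = \left(4169 + 9\right) \left(-1262 + 1050\right) = 4178 \left(-212\right) = -885736$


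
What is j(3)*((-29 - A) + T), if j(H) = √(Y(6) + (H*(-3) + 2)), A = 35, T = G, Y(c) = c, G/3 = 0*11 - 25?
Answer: -139*I ≈ -139.0*I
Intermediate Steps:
G = -75 (G = 3*(0*11 - 25) = 3*(0 - 25) = 3*(-25) = -75)
T = -75
j(H) = √(8 - 3*H) (j(H) = √(6 + (H*(-3) + 2)) = √(6 + (-3*H + 2)) = √(6 + (2 - 3*H)) = √(8 - 3*H))
j(3)*((-29 - A) + T) = √(8 - 3*3)*((-29 - 1*35) - 75) = √(8 - 9)*((-29 - 35) - 75) = √(-1)*(-64 - 75) = I*(-139) = -139*I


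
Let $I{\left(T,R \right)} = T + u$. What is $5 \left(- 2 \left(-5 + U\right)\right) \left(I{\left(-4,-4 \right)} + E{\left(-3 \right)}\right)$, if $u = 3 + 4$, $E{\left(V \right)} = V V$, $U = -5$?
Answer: $1200$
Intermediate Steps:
$E{\left(V \right)} = V^{2}$
$u = 7$
$I{\left(T,R \right)} = 7 + T$ ($I{\left(T,R \right)} = T + 7 = 7 + T$)
$5 \left(- 2 \left(-5 + U\right)\right) \left(I{\left(-4,-4 \right)} + E{\left(-3 \right)}\right) = 5 \left(- 2 \left(-5 - 5\right)\right) \left(\left(7 - 4\right) + \left(-3\right)^{2}\right) = 5 \left(\left(-2\right) \left(-10\right)\right) \left(3 + 9\right) = 5 \cdot 20 \cdot 12 = 100 \cdot 12 = 1200$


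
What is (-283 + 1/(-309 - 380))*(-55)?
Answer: 10724340/689 ≈ 15565.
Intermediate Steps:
(-283 + 1/(-309 - 380))*(-55) = (-283 + 1/(-689))*(-55) = (-283 - 1/689)*(-55) = -194988/689*(-55) = 10724340/689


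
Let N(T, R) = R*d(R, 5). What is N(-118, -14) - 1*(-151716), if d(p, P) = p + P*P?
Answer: 151562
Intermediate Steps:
d(p, P) = p + P²
N(T, R) = R*(25 + R) (N(T, R) = R*(R + 5²) = R*(R + 25) = R*(25 + R))
N(-118, -14) - 1*(-151716) = -14*(25 - 14) - 1*(-151716) = -14*11 + 151716 = -154 + 151716 = 151562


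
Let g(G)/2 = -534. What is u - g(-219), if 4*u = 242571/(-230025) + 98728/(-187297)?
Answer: 61327466970271/57443989900 ≈ 1067.6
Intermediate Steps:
g(G) = -1068 (g(G) = 2*(-534) = -1068)
u = -22714242929/57443989900 (u = (242571/(-230025) + 98728/(-187297))/4 = (242571*(-1/230025) + 98728*(-1/187297))/4 = (-80857/76675 - 98728/187297)/4 = (1/4)*(-22714242929/14360997475) = -22714242929/57443989900 ≈ -0.39542)
u - g(-219) = -22714242929/57443989900 - 1*(-1068) = -22714242929/57443989900 + 1068 = 61327466970271/57443989900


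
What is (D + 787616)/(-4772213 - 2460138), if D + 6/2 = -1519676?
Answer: 732063/7232351 ≈ 0.10122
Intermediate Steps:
D = -1519679 (D = -3 - 1519676 = -1519679)
(D + 787616)/(-4772213 - 2460138) = (-1519679 + 787616)/(-4772213 - 2460138) = -732063/(-7232351) = -732063*(-1/7232351) = 732063/7232351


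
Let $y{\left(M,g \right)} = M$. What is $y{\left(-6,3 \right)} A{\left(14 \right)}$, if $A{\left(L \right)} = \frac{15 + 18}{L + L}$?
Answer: $- \frac{99}{14} \approx -7.0714$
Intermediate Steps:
$A{\left(L \right)} = \frac{33}{2 L}$
$y{\left(-6,3 \right)} A{\left(14 \right)} = - 6 \frac{33}{2 \cdot 14} = - 6 \cdot \frac{33}{2} \cdot \frac{1}{14} = \left(-6\right) \frac{33}{28} = - \frac{99}{14}$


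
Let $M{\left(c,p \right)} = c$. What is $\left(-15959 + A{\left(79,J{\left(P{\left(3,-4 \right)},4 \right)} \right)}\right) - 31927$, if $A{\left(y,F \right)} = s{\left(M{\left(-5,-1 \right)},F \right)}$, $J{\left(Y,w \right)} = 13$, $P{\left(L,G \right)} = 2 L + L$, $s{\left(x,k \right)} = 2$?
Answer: $-47884$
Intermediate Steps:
$P{\left(L,G \right)} = 3 L$
$A{\left(y,F \right)} = 2$
$\left(-15959 + A{\left(79,J{\left(P{\left(3,-4 \right)},4 \right)} \right)}\right) - 31927 = \left(-15959 + 2\right) - 31927 = -15957 - 31927 = -47884$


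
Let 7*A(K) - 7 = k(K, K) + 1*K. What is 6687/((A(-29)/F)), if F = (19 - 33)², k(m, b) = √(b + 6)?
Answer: -67280136/169 - 3058188*I*√23/169 ≈ -3.9811e+5 - 86784.0*I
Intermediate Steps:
k(m, b) = √(6 + b)
A(K) = 1 + K/7 + √(6 + K)/7 (A(K) = 1 + (√(6 + K) + 1*K)/7 = 1 + (√(6 + K) + K)/7 = 1 + (K + √(6 + K))/7 = 1 + (K/7 + √(6 + K)/7) = 1 + K/7 + √(6 + K)/7)
F = 196 (F = (-14)² = 196)
6687/((A(-29)/F)) = 6687/(((1 + (⅐)*(-29) + √(6 - 29)/7)/196)) = 6687/(((1 - 29/7 + √(-23)/7)*(1/196))) = 6687/(((1 - 29/7 + (I*√23)/7)*(1/196))) = 6687/(((1 - 29/7 + I*√23/7)*(1/196))) = 6687/(((-22/7 + I*√23/7)*(1/196))) = 6687/(-11/686 + I*√23/1372)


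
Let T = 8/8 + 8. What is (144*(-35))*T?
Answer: -45360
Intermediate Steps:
T = 9 (T = 8*(⅛) + 8 = 1 + 8 = 9)
(144*(-35))*T = (144*(-35))*9 = -5040*9 = -45360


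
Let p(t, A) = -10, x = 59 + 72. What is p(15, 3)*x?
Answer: -1310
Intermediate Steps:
x = 131
p(15, 3)*x = -10*131 = -1310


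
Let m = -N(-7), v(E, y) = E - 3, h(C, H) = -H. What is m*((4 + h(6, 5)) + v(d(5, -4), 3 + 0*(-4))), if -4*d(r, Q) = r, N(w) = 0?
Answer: 0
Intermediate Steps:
d(r, Q) = -r/4
v(E, y) = -3 + E
m = 0 (m = -1*0 = 0)
m*((4 + h(6, 5)) + v(d(5, -4), 3 + 0*(-4))) = 0*((4 - 1*5) + (-3 - ¼*5)) = 0*((4 - 5) + (-3 - 5/4)) = 0*(-1 - 17/4) = 0*(-21/4) = 0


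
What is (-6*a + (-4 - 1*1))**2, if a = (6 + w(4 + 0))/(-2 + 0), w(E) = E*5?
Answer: 5329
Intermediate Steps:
w(E) = 5*E
a = -13 (a = (6 + 5*(4 + 0))/(-2 + 0) = (6 + 5*4)/(-2) = (6 + 20)*(-1/2) = 26*(-1/2) = -13)
(-6*a + (-4 - 1*1))**2 = (-6*(-13) + (-4 - 1*1))**2 = (78 + (-4 - 1))**2 = (78 - 5)**2 = 73**2 = 5329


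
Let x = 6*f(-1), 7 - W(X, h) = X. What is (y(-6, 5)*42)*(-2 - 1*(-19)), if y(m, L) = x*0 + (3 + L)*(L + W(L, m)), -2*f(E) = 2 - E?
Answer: 39984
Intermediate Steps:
f(E) = -1 + E/2 (f(E) = -(2 - E)/2 = -1 + E/2)
W(X, h) = 7 - X
x = -9 (x = 6*(-1 + (½)*(-1)) = 6*(-1 - ½) = 6*(-3/2) = -9)
y(m, L) = 21 + 7*L (y(m, L) = -9*0 + (3 + L)*(L + (7 - L)) = 0 + (3 + L)*7 = 0 + (21 + 7*L) = 21 + 7*L)
(y(-6, 5)*42)*(-2 - 1*(-19)) = ((21 + 7*5)*42)*(-2 - 1*(-19)) = ((21 + 35)*42)*(-2 + 19) = (56*42)*17 = 2352*17 = 39984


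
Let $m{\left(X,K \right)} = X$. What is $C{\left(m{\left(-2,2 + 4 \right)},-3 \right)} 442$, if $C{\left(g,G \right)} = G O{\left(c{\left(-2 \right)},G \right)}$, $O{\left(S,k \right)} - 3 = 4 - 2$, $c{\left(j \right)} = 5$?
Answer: $-6630$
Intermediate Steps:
$O{\left(S,k \right)} = 5$ ($O{\left(S,k \right)} = 3 + \left(4 - 2\right) = 3 + 2 = 5$)
$C{\left(g,G \right)} = 5 G$ ($C{\left(g,G \right)} = G 5 = 5 G$)
$C{\left(m{\left(-2,2 + 4 \right)},-3 \right)} 442 = 5 \left(-3\right) 442 = \left(-15\right) 442 = -6630$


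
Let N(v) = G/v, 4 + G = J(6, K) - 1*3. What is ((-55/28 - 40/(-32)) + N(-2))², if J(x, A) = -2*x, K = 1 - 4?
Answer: 15129/196 ≈ 77.189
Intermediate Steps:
K = -3
G = -19 (G = -4 + (-2*6 - 1*3) = -4 + (-12 - 3) = -4 - 15 = -19)
N(v) = -19/v
((-55/28 - 40/(-32)) + N(-2))² = ((-55/28 - 40/(-32)) - 19/(-2))² = ((-55*1/28 - 40*(-1/32)) - 19*(-½))² = ((-55/28 + 5/4) + 19/2)² = (-5/7 + 19/2)² = (123/14)² = 15129/196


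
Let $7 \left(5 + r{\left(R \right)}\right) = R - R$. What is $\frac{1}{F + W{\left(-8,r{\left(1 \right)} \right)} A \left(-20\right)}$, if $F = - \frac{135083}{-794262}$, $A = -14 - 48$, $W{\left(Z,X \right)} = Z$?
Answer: $- \frac{794262}{7878943957} \approx -0.00010081$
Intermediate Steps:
$r{\left(R \right)} = -5$ ($r{\left(R \right)} = -5 + \frac{R - R}{7} = -5 + \frac{1}{7} \cdot 0 = -5 + 0 = -5$)
$A = -62$ ($A = -14 - 48 = -62$)
$F = \frac{135083}{794262}$ ($F = \left(-135083\right) \left(- \frac{1}{794262}\right) = \frac{135083}{794262} \approx 0.17007$)
$\frac{1}{F + W{\left(-8,r{\left(1 \right)} \right)} A \left(-20\right)} = \frac{1}{\frac{135083}{794262} + \left(-8\right) \left(-62\right) \left(-20\right)} = \frac{1}{\frac{135083}{794262} + 496 \left(-20\right)} = \frac{1}{\frac{135083}{794262} - 9920} = \frac{1}{- \frac{7878943957}{794262}} = - \frac{794262}{7878943957}$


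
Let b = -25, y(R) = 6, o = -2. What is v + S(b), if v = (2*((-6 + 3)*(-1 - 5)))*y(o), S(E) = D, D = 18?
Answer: 234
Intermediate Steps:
S(E) = 18
v = 216 (v = (2*((-6 + 3)*(-1 - 5)))*6 = (2*(-3*(-6)))*6 = (2*18)*6 = 36*6 = 216)
v + S(b) = 216 + 18 = 234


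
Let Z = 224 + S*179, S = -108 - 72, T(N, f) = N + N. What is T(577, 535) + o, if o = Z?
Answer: -30842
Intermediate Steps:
T(N, f) = 2*N
S = -180
Z = -31996 (Z = 224 - 180*179 = 224 - 32220 = -31996)
o = -31996
T(577, 535) + o = 2*577 - 31996 = 1154 - 31996 = -30842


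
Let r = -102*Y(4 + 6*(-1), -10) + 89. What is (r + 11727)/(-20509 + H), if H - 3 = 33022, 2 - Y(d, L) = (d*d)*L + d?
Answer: 1832/3129 ≈ 0.58549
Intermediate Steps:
Y(d, L) = 2 - d - L*d² (Y(d, L) = 2 - ((d*d)*L + d) = 2 - (d²*L + d) = 2 - (L*d² + d) = 2 - (d + L*d²) = 2 + (-d - L*d²) = 2 - d - L*d²)
H = 33025 (H = 3 + 33022 = 33025)
r = -4399 (r = -102*(2 - (4 + 6*(-1)) - 1*(-10)*(4 + 6*(-1))²) + 89 = -102*(2 - (4 - 6) - 1*(-10)*(4 - 6)²) + 89 = -102*(2 - 1*(-2) - 1*(-10)*(-2)²) + 89 = -102*(2 + 2 - 1*(-10)*4) + 89 = -102*(2 + 2 + 40) + 89 = -102*44 + 89 = -4488 + 89 = -4399)
(r + 11727)/(-20509 + H) = (-4399 + 11727)/(-20509 + 33025) = 7328/12516 = 7328*(1/12516) = 1832/3129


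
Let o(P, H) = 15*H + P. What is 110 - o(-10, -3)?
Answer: 165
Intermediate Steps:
o(P, H) = P + 15*H
110 - o(-10, -3) = 110 - (-10 + 15*(-3)) = 110 - (-10 - 45) = 110 - 1*(-55) = 110 + 55 = 165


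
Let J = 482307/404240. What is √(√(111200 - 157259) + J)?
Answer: √(12185486355 + 10213123600*I*√46059)/101060 ≈ 10.388 + 10.33*I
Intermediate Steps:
J = 482307/404240 (J = 482307*(1/404240) = 482307/404240 ≈ 1.1931)
√(√(111200 - 157259) + J) = √(√(111200 - 157259) + 482307/404240) = √(√(-46059) + 482307/404240) = √(I*√46059 + 482307/404240) = √(482307/404240 + I*√46059)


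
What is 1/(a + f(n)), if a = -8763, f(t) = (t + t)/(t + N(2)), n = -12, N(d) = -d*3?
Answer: -3/26285 ≈ -0.00011413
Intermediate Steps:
N(d) = -3*d
f(t) = 2*t/(-6 + t) (f(t) = (t + t)/(t - 3*2) = (2*t)/(t - 6) = (2*t)/(-6 + t) = 2*t/(-6 + t))
1/(a + f(n)) = 1/(-8763 + 2*(-12)/(-6 - 12)) = 1/(-8763 + 2*(-12)/(-18)) = 1/(-8763 + 2*(-12)*(-1/18)) = 1/(-8763 + 4/3) = 1/(-26285/3) = -3/26285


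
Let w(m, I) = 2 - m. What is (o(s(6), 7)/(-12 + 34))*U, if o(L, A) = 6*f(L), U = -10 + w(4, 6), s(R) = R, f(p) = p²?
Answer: -1296/11 ≈ -117.82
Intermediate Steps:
U = -12 (U = -10 + (2 - 1*4) = -10 + (2 - 4) = -10 - 2 = -12)
o(L, A) = 6*L²
(o(s(6), 7)/(-12 + 34))*U = ((6*6²)/(-12 + 34))*(-12) = ((6*36)/22)*(-12) = ((1/22)*216)*(-12) = (108/11)*(-12) = -1296/11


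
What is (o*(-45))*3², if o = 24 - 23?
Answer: -405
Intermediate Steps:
o = 1
(o*(-45))*3² = (1*(-45))*3² = -45*9 = -405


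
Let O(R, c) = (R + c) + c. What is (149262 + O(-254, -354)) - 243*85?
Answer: 127645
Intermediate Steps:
O(R, c) = R + 2*c
(149262 + O(-254, -354)) - 243*85 = (149262 + (-254 + 2*(-354))) - 243*85 = (149262 + (-254 - 708)) - 20655 = (149262 - 962) - 20655 = 148300 - 20655 = 127645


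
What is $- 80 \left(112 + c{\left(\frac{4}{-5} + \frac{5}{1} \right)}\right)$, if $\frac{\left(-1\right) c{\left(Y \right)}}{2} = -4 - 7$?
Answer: $-10720$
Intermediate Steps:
$c{\left(Y \right)} = 22$ ($c{\left(Y \right)} = - 2 \left(-4 - 7\right) = \left(-2\right) \left(-11\right) = 22$)
$- 80 \left(112 + c{\left(\frac{4}{-5} + \frac{5}{1} \right)}\right) = - 80 \left(112 + 22\right) = \left(-80\right) 134 = -10720$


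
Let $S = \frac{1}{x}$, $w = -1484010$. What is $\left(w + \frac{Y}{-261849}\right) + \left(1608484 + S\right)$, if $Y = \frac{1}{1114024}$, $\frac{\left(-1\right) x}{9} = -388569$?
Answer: $\frac{42326612979469140583453}{340043808179795832} \approx 1.2447 \cdot 10^{5}$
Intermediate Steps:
$x = 3497121$ ($x = \left(-9\right) \left(-388569\right) = 3497121$)
$Y = \frac{1}{1114024} \approx 8.9765 \cdot 10^{-7}$
$S = \frac{1}{3497121} \approx 2.8595 \cdot 10^{-7}$
$\left(w + \frac{Y}{-261849}\right) + \left(1608484 + S\right) = \left(-1484010 + \frac{1}{1114024 \left(-261849\right)}\right) + \left(1608484 + \frac{1}{3497121}\right) = \left(-1484010 + \frac{1}{1114024} \left(- \frac{1}{261849}\right)\right) + \frac{5625063174565}{3497121} = \left(-1484010 - \frac{1}{291706070376}\right) + \frac{5625063174565}{3497121} = - \frac{432894725498687761}{291706070376} + \frac{5625063174565}{3497121} = \frac{42326612979469140583453}{340043808179795832}$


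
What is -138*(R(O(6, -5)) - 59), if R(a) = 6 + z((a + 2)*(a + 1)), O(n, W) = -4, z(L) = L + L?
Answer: 5658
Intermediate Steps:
z(L) = 2*L
R(a) = 6 + 2*(1 + a)*(2 + a) (R(a) = 6 + 2*((a + 2)*(a + 1)) = 6 + 2*((2 + a)*(1 + a)) = 6 + 2*((1 + a)*(2 + a)) = 6 + 2*(1 + a)*(2 + a))
-138*(R(O(6, -5)) - 59) = -138*((10 + 2*(-4)**2 + 6*(-4)) - 59) = -138*((10 + 2*16 - 24) - 59) = -138*((10 + 32 - 24) - 59) = -138*(18 - 59) = -138*(-41) = 5658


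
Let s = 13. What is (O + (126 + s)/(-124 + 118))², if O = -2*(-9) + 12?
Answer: 1681/36 ≈ 46.694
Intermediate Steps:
O = 30 (O = 18 + 12 = 30)
(O + (126 + s)/(-124 + 118))² = (30 + (126 + 13)/(-124 + 118))² = (30 + 139/(-6))² = (30 + 139*(-⅙))² = (30 - 139/6)² = (41/6)² = 1681/36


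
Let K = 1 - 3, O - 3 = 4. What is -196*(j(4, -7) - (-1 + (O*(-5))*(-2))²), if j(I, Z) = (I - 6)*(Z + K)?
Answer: 929628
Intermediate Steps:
O = 7 (O = 3 + 4 = 7)
K = -2
j(I, Z) = (-6 + I)*(-2 + Z) (j(I, Z) = (I - 6)*(Z - 2) = (-6 + I)*(-2 + Z))
-196*(j(4, -7) - (-1 + (O*(-5))*(-2))²) = -196*((12 - 6*(-7) - 2*4 + 4*(-7)) - (-1 + (7*(-5))*(-2))²) = -196*((12 + 42 - 8 - 28) - (-1 - 35*(-2))²) = -196*(18 - (-1 + 70)²) = -196*(18 - 1*69²) = -196*(18 - 1*4761) = -196*(18 - 4761) = -196*(-4743) = 929628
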